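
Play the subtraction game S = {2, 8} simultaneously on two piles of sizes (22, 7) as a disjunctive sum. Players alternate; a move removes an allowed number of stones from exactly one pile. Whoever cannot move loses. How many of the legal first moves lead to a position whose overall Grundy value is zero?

All piles use S = {2, 8}:
G(0) = 0
G(1) = mex{} = 0
G(2) = mex{0} = 1
G(3) = mex{0} = 1
G(4) = mex{1} = 0
G(5) = mex{1} = 0
G(6) = mex{0} = 1
G(7) = mex{0} = 1
G(8) = mex{1,0} = 2
G(9) = mex{1,0} = 2
G(10) = mex{2,1} = 0
G(11) = mex{2,1} = 0
G(12) = mex{0,0} = 1
G(13) = mex{0,0} = 1
G(14) = mex{1,1} = 0
G(15) = mex{1,1} = 0
G(16) = mex{0,2} = 1
G(17) = mex{0,2} = 1
G(18) = mex{1,0} = 2
G(19) = mex{1,0} = 2
G(20) = mex{2,1} = 0
G(21) = mex{2,1} = 0
G(22) = mex{0,0} = 1
Pile A: G(22) = 1.
Pile B: G(7) = 1.
Combined Grundy value = 1 ⊕ 1 = 0.
A winning move leaves total XOR = 0, i.e. changes one component's Grundy value g to g ⊕ X where X is the current total.
Pile A: target g' = 1⊕0 = 1, but every legal move changes the Grundy value (mex property), so 0 moves.
Pile B: target g' = 1⊕0 = 1, but every legal move changes the Grundy value (mex property), so 0 moves.

0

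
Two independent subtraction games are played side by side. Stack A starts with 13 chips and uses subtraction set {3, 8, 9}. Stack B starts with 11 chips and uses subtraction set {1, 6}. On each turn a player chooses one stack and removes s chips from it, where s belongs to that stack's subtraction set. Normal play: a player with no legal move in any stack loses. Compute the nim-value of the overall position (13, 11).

0

Stack A, S = {3, 8, 9}:
G(0) = 0
G(1) = mex{} = 0
G(2) = mex{} = 0
G(3) = mex{0} = 1
G(4) = mex{0} = 1
G(5) = mex{0} = 1
G(6) = mex{1} = 0
G(7) = mex{1} = 0
G(8) = mex{1,0} = 2
G(9) = mex{0,0,0} = 1
G(10) = mex{0,0,0} = 1
G(11) = mex{2,1,0} = 3
G(12) = mex{1,1,1} = 0
G(13) = mex{1,1,1} = 0
G_A(13) = 0.
Stack B, S = {1, 6}:
G(0) = 0
G(1) = mex{0} = 1
G(2) = mex{1} = 0
G(3) = mex{0} = 1
G(4) = mex{1} = 0
G(5) = mex{0} = 1
G(6) = mex{1,0} = 2
G(7) = mex{2,1} = 0
G(8) = mex{0,0} = 1
G(9) = mex{1,1} = 0
G(10) = mex{0,0} = 1
G(11) = mex{1,1} = 0
G_B(11) = 0.
Combined Grundy value = 0 ⊕ 0 = 0.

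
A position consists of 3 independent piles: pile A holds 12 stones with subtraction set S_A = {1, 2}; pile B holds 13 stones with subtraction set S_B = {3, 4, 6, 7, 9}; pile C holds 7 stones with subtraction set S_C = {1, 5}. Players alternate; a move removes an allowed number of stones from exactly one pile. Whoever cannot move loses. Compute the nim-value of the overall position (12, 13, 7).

1

Pile A, S = {1, 2}:
n :  0  1  2  3  4  5  6  7  8  9 10 11 12
G :  0  1  2  0  1  2  0  1  2  0  1  2  0
G_A(12) = 0.
Pile B, S = {3, 4, 6, 7, 9}:
n :  0  1  2  3  4  5  6  7  8  9 10 11 12 13
G :  0  0  0  1  1  1  2  2  2  3  3  3  0  0
G_B(13) = 0.
Pile C, S = {1, 5}:
G(0) = 0
G(1) = mex{0} = 1
G(2) = mex{1} = 0
G(3) = mex{0} = 1
G(4) = mex{1} = 0
G(5) = mex{0,0} = 1
G(6) = mex{1,1} = 0
G(7) = mex{0,0} = 1
G_C(7) = 1.
Combined Grundy value = 0 ⊕ 0 ⊕ 1 = 1.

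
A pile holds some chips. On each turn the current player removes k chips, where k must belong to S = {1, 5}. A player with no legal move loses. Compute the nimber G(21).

G(0) = 0
G(1) = mex{0} = 1
G(2) = mex{1} = 0
G(3) = mex{0} = 1
G(4) = mex{1} = 0
G(5) = mex{0,0} = 1
G(6) = mex{1,1} = 0
G(7) = mex{0,0} = 1
G(8) = mex{1,1} = 0
G(9) = mex{0,0} = 1
G(10) = mex{1,1} = 0
G(11) = mex{0,0} = 1
G(12) = mex{1,1} = 0
G(13) = mex{0,0} = 1
G(14) = mex{1,1} = 0
G(15) = mex{0,0} = 1
G(16) = mex{1,1} = 0
G(17) = mex{0,0} = 1
G(18) = mex{1,1} = 0
G(19) = mex{0,0} = 1
G(20) = mex{1,1} = 0
G(21) = mex{0,0} = 1

1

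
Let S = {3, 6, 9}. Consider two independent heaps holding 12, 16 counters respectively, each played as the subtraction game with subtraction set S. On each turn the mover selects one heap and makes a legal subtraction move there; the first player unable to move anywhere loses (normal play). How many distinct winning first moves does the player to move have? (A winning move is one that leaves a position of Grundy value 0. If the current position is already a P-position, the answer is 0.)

All heaps use S = {3, 6, 9}:
n :  0  1  2  3  4  5  6  7  8  9 10 11 12 13 14 15 16
G :  0  0  0  1  1  1  2  2  2  3  3  3  0  0  0  1  1
Heap A: G(12) = 0.
Heap B: G(16) = 1.
Combined Grundy value = 0 ⊕ 1 = 1.
A winning move leaves total XOR = 0, i.e. changes one component's Grundy value g to g ⊕ X where X is the current total.
Heap A: need g' = 0⊕1 = 1. Options: 12−3→G=3, 12−6→G=2, 12−9→G=1. Hits: 1.
Heap B: need g' = 1⊕1 = 0. Options: 16−3→G=0, 16−6→G=3, 16−9→G=2. Hits: 1.

2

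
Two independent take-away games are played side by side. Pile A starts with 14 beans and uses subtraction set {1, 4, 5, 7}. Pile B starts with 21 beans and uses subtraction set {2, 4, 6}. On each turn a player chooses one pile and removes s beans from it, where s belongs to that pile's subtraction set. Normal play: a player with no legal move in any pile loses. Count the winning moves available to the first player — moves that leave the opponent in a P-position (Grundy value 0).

0

Pile A, S = {1, 4, 5, 7}:
G(0) = 0
G(1) = mex{0} = 1
G(2) = mex{1} = 0
G(3) = mex{0} = 1
G(4) = mex{1,0} = 2
G(5) = mex{2,1,0} = 3
G(6) = mex{3,0,1} = 2
G(7) = mex{2,1,0,0} = 3
G(8) = mex{3,2,1,1} = 0
G(9) = mex{0,3,2,0} = 1
G(10) = mex{1,2,3,1} = 0
G(11) = mex{0,3,2,2} = 1
G(12) = mex{1,0,3,3} = 2
G(13) = mex{2,1,0,2} = 3
G(14) = mex{3,0,1,3} = 2
G_A(14) = 2.
Pile B, S = {2, 4, 6}:
G(0) = 0
G(1) = mex{} = 0
G(2) = mex{0} = 1
G(3) = mex{0} = 1
G(4) = mex{1,0} = 2
G(5) = mex{1,0} = 2
G(6) = mex{2,1,0} = 3
G(7) = mex{2,1,0} = 3
G(8) = mex{3,2,1} = 0
G(9) = mex{3,2,1} = 0
G(10) = mex{0,3,2} = 1
G(11) = mex{0,3,2} = 1
G(12) = mex{1,0,3} = 2
G(13) = mex{1,0,3} = 2
G(14) = mex{2,1,0} = 3
G(15) = mex{2,1,0} = 3
G(16) = mex{3,2,1} = 0
G(17) = mex{3,2,1} = 0
G(18) = mex{0,3,2} = 1
G(19) = mex{0,3,2} = 1
G(20) = mex{1,0,3} = 2
G(21) = mex{1,0,3} = 2
G_B(21) = 2.
Combined Grundy value = 2 ⊕ 2 = 0.
A winning move leaves total XOR = 0, i.e. changes one component's Grundy value g to g ⊕ X where X is the current total.
Pile A: target g' = 2⊕0 = 2, but every legal move changes the Grundy value (mex property), so 0 moves.
Pile B: target g' = 2⊕0 = 2, but every legal move changes the Grundy value (mex property), so 0 moves.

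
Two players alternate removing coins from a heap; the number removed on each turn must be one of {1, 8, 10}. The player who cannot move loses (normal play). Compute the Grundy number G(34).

1

n :  0  1  2  3  4  5  6  7  8  9 10 11 12 13 14 15 16 17 18 19 20 21 22 23 24 25 26 27 28 29 30 31 32 33 34
G :  0  1  0  1  0  1  0  1  2  0  1  0  1  0  1  0  1  2  0  1  0  1  0  1  0  1  2  0  1  0  1  0  1  0  1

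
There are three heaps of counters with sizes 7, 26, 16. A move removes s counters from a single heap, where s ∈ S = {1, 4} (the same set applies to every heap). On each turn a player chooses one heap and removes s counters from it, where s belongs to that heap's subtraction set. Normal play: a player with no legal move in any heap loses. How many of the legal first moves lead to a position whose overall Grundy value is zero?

All heaps use S = {1, 4}:
G(0) = 0
G(1) = mex{0} = 1
G(2) = mex{1} = 0
G(3) = mex{0} = 1
G(4) = mex{1,0} = 2
G(5) = mex{2,1} = 0
G(6) = mex{0,0} = 1
G(7) = mex{1,1} = 0
G(8) = mex{0,2} = 1
G(9) = mex{1,0} = 2
G(10) = mex{2,1} = 0
G(11) = mex{0,0} = 1
G(12) = mex{1,1} = 0
G(13) = mex{0,2} = 1
G(14) = mex{1,0} = 2
G(15) = mex{2,1} = 0
G(16) = mex{0,0} = 1
G(17) = mex{1,1} = 0
G(18) = mex{0,2} = 1
G(19) = mex{1,0} = 2
G(20) = mex{2,1} = 0
G(21) = mex{0,0} = 1
G(22) = mex{1,1} = 0
G(23) = mex{0,2} = 1
G(24) = mex{1,0} = 2
G(25) = mex{2,1} = 0
G(26) = mex{0,0} = 1
Heap A: G(7) = 0.
Heap B: G(26) = 1.
Heap C: G(16) = 1.
Combined Grundy value = 0 ⊕ 1 ⊕ 1 = 0.
A winning move leaves total XOR = 0, i.e. changes one component's Grundy value g to g ⊕ X where X is the current total.
Heap A: target g' = 0⊕0 = 0, but every legal move changes the Grundy value (mex property), so 0 moves.
Heap B: target g' = 1⊕0 = 1, but every legal move changes the Grundy value (mex property), so 0 moves.
Heap C: target g' = 1⊕0 = 1, but every legal move changes the Grundy value (mex property), so 0 moves.

0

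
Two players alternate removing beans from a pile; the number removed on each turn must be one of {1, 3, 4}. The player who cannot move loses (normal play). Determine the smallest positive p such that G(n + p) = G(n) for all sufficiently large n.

n :  0  1  2  3  4  5  6  7  8  9 10 11 12 13 14 15
G :  0  1  0  1  2  3  2  0  1  0  1  2  3  2  0  1
G(n+7) = G(n) holds for n = 0,…,3 (a full window of length max(S) = 4), so the sequence is purely periodic with period 7.

7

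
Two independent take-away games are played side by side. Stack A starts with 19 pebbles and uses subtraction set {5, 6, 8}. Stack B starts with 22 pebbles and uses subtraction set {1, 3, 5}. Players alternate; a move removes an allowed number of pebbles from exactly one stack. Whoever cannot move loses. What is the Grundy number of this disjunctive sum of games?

1

Stack A, S = {5, 6, 8}:
n :  0  1  2  3  4  5  6  7  8  9 10 11 12 13 14 15 16 17 18 19
G :  0  0  0  0  0  1  1  1  1  1  2  2  2  0  0  0  0  0  1  1
G_A(19) = 1.
Stack B, S = {1, 3, 5}:
n :  0  1  2  3  4  5  6  7  8  9 10 11 12 13 14 15 16 17 18 19 20 21 22
G :  0  1  0  1  0  1  0  1  0  1  0  1  0  1  0  1  0  1  0  1  0  1  0
G_B(22) = 0.
Combined Grundy value = 1 ⊕ 0 = 1.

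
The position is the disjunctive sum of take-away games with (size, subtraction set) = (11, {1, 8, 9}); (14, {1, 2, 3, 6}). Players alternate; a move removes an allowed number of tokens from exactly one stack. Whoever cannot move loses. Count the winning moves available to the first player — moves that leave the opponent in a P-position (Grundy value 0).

Stack A, S = {1, 8, 9}:
G(0) = 0
G(1) = mex{0} = 1
G(2) = mex{1} = 0
G(3) = mex{0} = 1
G(4) = mex{1} = 0
G(5) = mex{0} = 1
G(6) = mex{1} = 0
G(7) = mex{0} = 1
G(8) = mex{1,0} = 2
G(9) = mex{2,1,0} = 3
G(10) = mex{3,0,1} = 2
G(11) = mex{2,1,0} = 3
G_A(11) = 3.
Stack B, S = {1, 2, 3, 6}:
n :  0  1  2  3  4  5  6  7  8  9 10 11 12 13 14
G :  0  1  2  3  0  1  2  3  0  1  2  3  0  1  2
G_B(14) = 2.
Combined Grundy value = 3 ⊕ 2 = 1.
A winning move leaves total XOR = 0, i.e. changes one component's Grundy value g to g ⊕ X where X is the current total.
Stack A: need g' = 3⊕1 = 2. Options: 11−1→G=2, 11−8→G=1, 11−9→G=0. Hits: 1.
Stack B: need g' = 2⊕1 = 3. Options: 14−1→G=1, 14−2→G=0, 14−3→G=3, 14−6→G=0. Hits: 1.

2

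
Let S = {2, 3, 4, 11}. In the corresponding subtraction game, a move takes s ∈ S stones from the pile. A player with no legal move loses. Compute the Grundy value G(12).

G(0) = 0
G(1) = mex{} = 0
G(2) = mex{0} = 1
G(3) = mex{0,0} = 1
G(4) = mex{1,0,0} = 2
G(5) = mex{1,1,0} = 2
G(6) = mex{2,1,1} = 0
G(7) = mex{2,2,1} = 0
G(8) = mex{0,2,2} = 1
G(9) = mex{0,0,2} = 1
G(10) = mex{1,0,0} = 2
G(11) = mex{1,1,0,0} = 2
G(12) = mex{2,1,1,0} = 3

3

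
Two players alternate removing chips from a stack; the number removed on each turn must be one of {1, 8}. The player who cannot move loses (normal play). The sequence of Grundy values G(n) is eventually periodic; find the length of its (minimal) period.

9

n :  0  1  2  3  4  5  6  7  8  9 10 11 12 13 14 15 16 17 18 19
G :  0  1  0  1  0  1  0  1  2  0  1  0  1  0  1  0  1  2  0  1
G(n+9) = G(n) holds for n = 0,…,7 (a full window of length max(S) = 8), so the sequence is purely periodic with period 9.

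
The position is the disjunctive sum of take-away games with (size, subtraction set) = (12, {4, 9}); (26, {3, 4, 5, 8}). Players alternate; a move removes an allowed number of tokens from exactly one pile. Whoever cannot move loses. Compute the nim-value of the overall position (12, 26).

0

Pile A, S = {4, 9}:
n :  0  1  2  3  4  5  6  7  8  9 10 11 12
G :  0  0  0  0  1  1  1  1  0  2  2  2  1
G_A(12) = 1.
Pile B, S = {3, 4, 5, 8}:
n :  0  1  2  3  4  5  6  7  8  9 10 11 12 13 14 15 16 17 18 19 20 21 22 23 24 25 26
G :  0  0  0  1  1  1  2  2  2  3  3  0  0  0  1  1  1  2  2  2  3  3  0  0  0  1  1
G_B(26) = 1.
Combined Grundy value = 1 ⊕ 1 = 0.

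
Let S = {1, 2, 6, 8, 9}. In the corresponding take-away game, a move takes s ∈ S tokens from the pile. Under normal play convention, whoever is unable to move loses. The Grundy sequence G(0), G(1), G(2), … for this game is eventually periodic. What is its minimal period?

G(0) = 0
G(1) = mex{0} = 1
G(2) = mex{1,0} = 2
G(3) = mex{2,1} = 0
G(4) = mex{0,2} = 1
G(5) = mex{1,0} = 2
G(6) = mex{2,1,0} = 3
G(7) = mex{3,2,1} = 0
G(8) = mex{0,3,2,0} = 1
G(9) = mex{1,0,0,1,0} = 2
G(10) = mex{2,1,1,2,1} = 0
G(11) = mex{0,2,2,0,2} = 1
G(12) = mex{1,0,3,1,0} = 2
G(13) = mex{2,1,0,2,1} = 3
G(14) = mex{3,2,1,3,2} = 0
G(15) = mex{0,3,2,0,3} = 1
G(16) = mex{1,0,0,1,0} = 2
G(17) = mex{2,1,1,2,1} = 0
G(n+7) = G(n) holds for n = 0,…,8 (a full window of length max(S) = 9), so the sequence is purely periodic with period 7.

7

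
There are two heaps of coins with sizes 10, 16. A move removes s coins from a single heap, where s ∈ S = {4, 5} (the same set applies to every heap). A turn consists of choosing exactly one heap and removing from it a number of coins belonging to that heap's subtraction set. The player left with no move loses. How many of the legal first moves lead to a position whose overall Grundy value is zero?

All heaps use S = {4, 5}:
G(0) = 0
G(1) = mex{} = 0
G(2) = mex{} = 0
G(3) = mex{} = 0
G(4) = mex{0} = 1
G(5) = mex{0,0} = 1
G(6) = mex{0,0} = 1
G(7) = mex{0,0} = 1
G(8) = mex{1,0} = 2
G(9) = mex{1,1} = 0
G(10) = mex{1,1} = 0
G(11) = mex{1,1} = 0
G(12) = mex{2,1} = 0
G(13) = mex{0,2} = 1
G(14) = mex{0,0} = 1
G(15) = mex{0,0} = 1
G(16) = mex{0,0} = 1
Heap A: G(10) = 0.
Heap B: G(16) = 1.
Combined Grundy value = 0 ⊕ 1 = 1.
A winning move leaves total XOR = 0, i.e. changes one component's Grundy value g to g ⊕ X where X is the current total.
Heap A: need g' = 0⊕1 = 1. Options: 10−4→G=1, 10−5→G=1. Hits: 2.
Heap B: need g' = 1⊕1 = 0. Options: 16−4→G=0, 16−5→G=0. Hits: 2.

4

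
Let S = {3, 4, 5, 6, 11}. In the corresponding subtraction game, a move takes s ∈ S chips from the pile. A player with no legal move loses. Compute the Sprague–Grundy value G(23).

2

n :  0  1  2  3  4  5  6  7  8  9 10 11 12 13 14 15 16 17 18 19 20 21 22 23
G :  0  0  0  1  1  1  2  2  2  0  0  3  1  1  4  2  2  0  0  0  1  1  1  2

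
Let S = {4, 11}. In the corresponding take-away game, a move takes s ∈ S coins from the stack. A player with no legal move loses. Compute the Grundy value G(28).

G(0) = 0
G(1) = mex{} = 0
G(2) = mex{} = 0
G(3) = mex{} = 0
G(4) = mex{0} = 1
G(5) = mex{0} = 1
G(6) = mex{0} = 1
G(7) = mex{0} = 1
G(8) = mex{1} = 0
G(9) = mex{1} = 0
G(10) = mex{1} = 0
G(11) = mex{1,0} = 2
G(12) = mex{0,0} = 1
G(13) = mex{0,0} = 1
G(14) = mex{0,0} = 1
G(15) = mex{2,1} = 0
G(16) = mex{1,1} = 0
G(17) = mex{1,1} = 0
G(18) = mex{1,1} = 0
G(19) = mex{0,0} = 1
G(20) = mex{0,0} = 1
G(21) = mex{0,0} = 1
G(22) = mex{0,2} = 1
G(23) = mex{1,1} = 0
G(24) = mex{1,1} = 0
G(25) = mex{1,1} = 0
G(26) = mex{1,0} = 2
G(27) = mex{0,0} = 1
G(28) = mex{0,0} = 1

1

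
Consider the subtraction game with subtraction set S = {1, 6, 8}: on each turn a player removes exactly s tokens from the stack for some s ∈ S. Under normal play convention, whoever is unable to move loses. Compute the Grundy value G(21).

G(0) = 0
G(1) = mex{0} = 1
G(2) = mex{1} = 0
G(3) = mex{0} = 1
G(4) = mex{1} = 0
G(5) = mex{0} = 1
G(6) = mex{1,0} = 2
G(7) = mex{2,1} = 0
G(8) = mex{0,0,0} = 1
G(9) = mex{1,1,1} = 0
G(10) = mex{0,0,0} = 1
G(11) = mex{1,1,1} = 0
G(12) = mex{0,2,0} = 1
G(13) = mex{1,0,1} = 2
G(14) = mex{2,1,2} = 0
G(15) = mex{0,0,0} = 1
G(16) = mex{1,1,1} = 0
G(17) = mex{0,0,0} = 1
G(18) = mex{1,1,1} = 0
G(19) = mex{0,2,0} = 1
G(20) = mex{1,0,1} = 2
G(21) = mex{2,1,2} = 0

0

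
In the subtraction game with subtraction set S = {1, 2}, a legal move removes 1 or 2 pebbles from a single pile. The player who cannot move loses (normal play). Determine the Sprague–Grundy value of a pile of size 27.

n :  0  1  2  3  4  5  6  7  8  9 10 11 12 13 14 15 16 17 18 19 20 21 22 23 24 25 26 27
G :  0  1  2  0  1  2  0  1  2  0  1  2  0  1  2  0  1  2  0  1  2  0  1  2  0  1  2  0

0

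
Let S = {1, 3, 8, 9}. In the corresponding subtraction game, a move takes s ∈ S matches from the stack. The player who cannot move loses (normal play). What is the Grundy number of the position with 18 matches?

G(0) = 0
G(1) = mex{0} = 1
G(2) = mex{1} = 0
G(3) = mex{0,0} = 1
G(4) = mex{1,1} = 0
G(5) = mex{0,0} = 1
G(6) = mex{1,1} = 0
G(7) = mex{0,0} = 1
G(8) = mex{1,1,0} = 2
G(9) = mex{2,0,1,0} = 3
G(10) = mex{3,1,0,1} = 2
G(11) = mex{2,2,1,0} = 3
G(12) = mex{3,3,0,1} = 2
G(13) = mex{2,2,1,0} = 3
G(14) = mex{3,3,0,1} = 2
G(15) = mex{2,2,1,0} = 3
G(16) = mex{3,3,2,1} = 0
G(17) = mex{0,2,3,2} = 1
G(18) = mex{1,3,2,3} = 0

0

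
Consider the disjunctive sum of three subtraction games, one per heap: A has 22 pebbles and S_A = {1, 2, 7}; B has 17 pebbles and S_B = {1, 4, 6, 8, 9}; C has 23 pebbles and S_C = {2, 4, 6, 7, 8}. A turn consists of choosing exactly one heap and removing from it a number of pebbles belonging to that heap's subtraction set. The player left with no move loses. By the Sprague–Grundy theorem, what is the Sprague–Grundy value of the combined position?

Heap A, S = {1, 2, 7}:
n :  0  1  2  3  4  5  6  7  8  9 10 11 12 13 14 15 16 17 18 19 20 21 22
G :  0  1  2  0  1  2  0  1  2  0  1  2  0  1  2  0  1  2  0  1  2  0  1
G_A(22) = 1.
Heap B, S = {1, 4, 6, 8, 9}:
G(0) = 0
G(1) = mex{0} = 1
G(2) = mex{1} = 0
G(3) = mex{0} = 1
G(4) = mex{1,0} = 2
G(5) = mex{2,1} = 0
G(6) = mex{0,0,0} = 1
G(7) = mex{1,1,1} = 0
G(8) = mex{0,2,0,0} = 1
G(9) = mex{1,0,1,1,0} = 2
G(10) = mex{2,1,2,0,1} = 3
G(11) = mex{3,0,0,1,0} = 2
G(12) = mex{2,1,1,2,1} = 0
G(13) = mex{0,2,0,0,2} = 1
G(14) = mex{1,3,1,1,0} = 2
G(15) = mex{2,2,2,0,1} = 3
G(16) = mex{3,0,3,1,0} = 2
G(17) = mex{2,1,2,2,1} = 0
G_B(17) = 0.
Heap C, S = {2, 4, 6, 7, 8}:
G(0) = 0
G(1) = mex{} = 0
G(2) = mex{0} = 1
G(3) = mex{0} = 1
G(4) = mex{1,0} = 2
G(5) = mex{1,0} = 2
G(6) = mex{2,1,0} = 3
G(7) = mex{2,1,0,0} = 3
G(8) = mex{3,2,1,0,0} = 4
G(9) = mex{3,2,1,1,0} = 4
G(10) = mex{4,3,2,1,1} = 0
G(11) = mex{4,3,2,2,1} = 0
G(12) = mex{0,4,3,2,2} = 1
G(13) = mex{0,4,3,3,2} = 1
G(14) = mex{1,0,4,3,3} = 2
G(15) = mex{1,0,4,4,3} = 2
G(16) = mex{2,1,0,4,4} = 3
G(17) = mex{2,1,0,0,4} = 3
G(18) = mex{3,2,1,0,0} = 4
G(19) = mex{3,2,1,1,0} = 4
G(20) = mex{4,3,2,1,1} = 0
G(21) = mex{4,3,2,2,1} = 0
G(22) = mex{0,4,3,2,2} = 1
G(23) = mex{0,4,3,3,2} = 1
G_C(23) = 1.
Combined Grundy value = 1 ⊕ 0 ⊕ 1 = 0.

0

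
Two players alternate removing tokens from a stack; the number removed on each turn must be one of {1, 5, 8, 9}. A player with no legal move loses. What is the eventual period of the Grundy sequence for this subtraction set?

G(0) = 0
G(1) = mex{0} = 1
G(2) = mex{1} = 0
G(3) = mex{0} = 1
G(4) = mex{1} = 0
G(5) = mex{0,0} = 1
G(6) = mex{1,1} = 0
G(7) = mex{0,0} = 1
G(8) = mex{1,1,0} = 2
G(9) = mex{2,0,1,0} = 3
G(10) = mex{3,1,0,1} = 2
G(11) = mex{2,0,1,0} = 3
G(12) = mex{3,1,0,1} = 2
G(13) = mex{2,2,1,0} = 3
G(14) = mex{3,3,0,1} = 2
G(15) = mex{2,2,1,0} = 3
G(16) = mex{3,3,2,1} = 0
G(17) = mex{0,2,3,2} = 1
G(18) = mex{1,3,2,3} = 0
G(19) = mex{0,2,3,2} = 1
G(20) = mex{1,3,2,3} = 0
G(21) = mex{0,0,3,2} = 1
G(22) = mex{1,1,2,3} = 0
G(23) = mex{0,0,3,2} = 1
G(24) = mex{1,1,0,3} = 2
G(25) = mex{2,0,1,0} = 3
G(26) = mex{3,1,0,1} = 2
G(27) = mex{2,0,1,0} = 3
G(28) = mex{3,1,0,1} = 2
G(29) = mex{2,2,1,0} = 3
G(30) = mex{3,3,0,1} = 2
G(31) = mex{2,2,1,0} = 3
G(32) = mex{3,3,2,1} = 0
G(33) = mex{0,2,3,2} = 1
G(n+16) = G(n) holds for n = 0,…,8 (a full window of length max(S) = 9), so the sequence is purely periodic with period 16.

16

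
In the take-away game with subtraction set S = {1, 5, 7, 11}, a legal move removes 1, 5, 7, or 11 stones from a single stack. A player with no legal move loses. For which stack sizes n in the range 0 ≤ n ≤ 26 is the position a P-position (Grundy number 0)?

0, 2, 4, 6, 8, 10, 12, 14, 16, 18, 20, 22, 24, 26

n :  0  1  2  3  4  5  6  7  8  9 10 11 12 13 14 15 16 17 18 19 20 21 22 23 24 25 26
G :  0  1  0  1  0  1  0  1  0  1  0  1  0  1  0  1  0  1  0  1  0  1  0  1  0  1  0
P-positions are exactly the n with G(n) = 0.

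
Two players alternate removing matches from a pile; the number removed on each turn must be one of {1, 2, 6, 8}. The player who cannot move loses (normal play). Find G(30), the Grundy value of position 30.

G(0) = 0
G(1) = mex{0} = 1
G(2) = mex{1,0} = 2
G(3) = mex{2,1} = 0
G(4) = mex{0,2} = 1
G(5) = mex{1,0} = 2
G(6) = mex{2,1,0} = 3
G(7) = mex{3,2,1} = 0
G(8) = mex{0,3,2,0} = 1
G(9) = mex{1,0,0,1} = 2
G(10) = mex{2,1,1,2} = 0
G(11) = mex{0,2,2,0} = 1
G(12) = mex{1,0,3,1} = 2
G(13) = mex{2,1,0,2} = 3
G(14) = mex{3,2,1,3} = 0
G(15) = mex{0,3,2,0} = 1
G(16) = mex{1,0,0,1} = 2
G(17) = mex{2,1,1,2} = 0
G(18) = mex{0,2,2,0} = 1
G(19) = mex{1,0,3,1} = 2
G(20) = mex{2,1,0,2} = 3
G(21) = mex{3,2,1,3} = 0
G(22) = mex{0,3,2,0} = 1
G(23) = mex{1,0,0,1} = 2
G(24) = mex{2,1,1,2} = 0
G(25) = mex{0,2,2,0} = 1
G(26) = mex{1,0,3,1} = 2
G(27) = mex{2,1,0,2} = 3
G(28) = mex{3,2,1,3} = 0
G(29) = mex{0,3,2,0} = 1
G(30) = mex{1,0,0,1} = 2

2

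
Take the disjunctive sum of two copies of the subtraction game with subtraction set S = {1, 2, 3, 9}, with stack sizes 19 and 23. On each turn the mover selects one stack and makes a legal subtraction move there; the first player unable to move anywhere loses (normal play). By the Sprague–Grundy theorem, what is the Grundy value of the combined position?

All stacks use S = {1, 2, 3, 9}:
G(0) = 0
G(1) = mex{0} = 1
G(2) = mex{1,0} = 2
G(3) = mex{2,1,0} = 3
G(4) = mex{3,2,1} = 0
G(5) = mex{0,3,2} = 1
G(6) = mex{1,0,3} = 2
G(7) = mex{2,1,0} = 3
G(8) = mex{3,2,1} = 0
G(9) = mex{0,3,2,0} = 1
G(10) = mex{1,0,3,1} = 2
G(11) = mex{2,1,0,2} = 3
G(12) = mex{3,2,1,3} = 0
G(13) = mex{0,3,2,0} = 1
G(14) = mex{1,0,3,1} = 2
G(15) = mex{2,1,0,2} = 3
G(16) = mex{3,2,1,3} = 0
G(17) = mex{0,3,2,0} = 1
G(18) = mex{1,0,3,1} = 2
G(19) = mex{2,1,0,2} = 3
G(20) = mex{3,2,1,3} = 0
G(21) = mex{0,3,2,0} = 1
G(22) = mex{1,0,3,1} = 2
G(23) = mex{2,1,0,2} = 3
Stack A: G(19) = 3.
Stack B: G(23) = 3.
Combined Grundy value = 3 ⊕ 3 = 0.

0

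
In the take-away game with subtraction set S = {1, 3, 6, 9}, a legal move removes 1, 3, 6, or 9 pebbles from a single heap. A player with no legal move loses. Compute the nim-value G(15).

n :  0  1  2  3  4  5  6  7  8  9 10 11 12 13 14 15
G :  0  1  0  1  0  1  2  3  2  3  2  3  0  1  0  1

1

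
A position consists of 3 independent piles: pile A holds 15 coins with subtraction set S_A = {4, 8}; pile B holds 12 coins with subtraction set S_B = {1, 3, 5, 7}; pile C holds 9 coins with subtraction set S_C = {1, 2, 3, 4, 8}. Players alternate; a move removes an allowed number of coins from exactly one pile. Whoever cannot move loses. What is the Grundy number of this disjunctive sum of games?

Pile A, S = {4, 8}:
G(0) = 0
G(1) = mex{} = 0
G(2) = mex{} = 0
G(3) = mex{} = 0
G(4) = mex{0} = 1
G(5) = mex{0} = 1
G(6) = mex{0} = 1
G(7) = mex{0} = 1
G(8) = mex{1,0} = 2
G(9) = mex{1,0} = 2
G(10) = mex{1,0} = 2
G(11) = mex{1,0} = 2
G(12) = mex{2,1} = 0
G(13) = mex{2,1} = 0
G(14) = mex{2,1} = 0
G(15) = mex{2,1} = 0
G_A(15) = 0.
Pile B, S = {1, 3, 5, 7}:
G(0) = 0
G(1) = mex{0} = 1
G(2) = mex{1} = 0
G(3) = mex{0,0} = 1
G(4) = mex{1,1} = 0
G(5) = mex{0,0,0} = 1
G(6) = mex{1,1,1} = 0
G(7) = mex{0,0,0,0} = 1
G(8) = mex{1,1,1,1} = 0
G(9) = mex{0,0,0,0} = 1
G(10) = mex{1,1,1,1} = 0
G(11) = mex{0,0,0,0} = 1
G(12) = mex{1,1,1,1} = 0
G_B(12) = 0.
Pile C, S = {1, 2, 3, 4, 8}:
G(0) = 0
G(1) = mex{0} = 1
G(2) = mex{1,0} = 2
G(3) = mex{2,1,0} = 3
G(4) = mex{3,2,1,0} = 4
G(5) = mex{4,3,2,1} = 0
G(6) = mex{0,4,3,2} = 1
G(7) = mex{1,0,4,3} = 2
G(8) = mex{2,1,0,4,0} = 3
G(9) = mex{3,2,1,0,1} = 4
G_C(9) = 4.
Combined Grundy value = 0 ⊕ 0 ⊕ 4 = 4.

4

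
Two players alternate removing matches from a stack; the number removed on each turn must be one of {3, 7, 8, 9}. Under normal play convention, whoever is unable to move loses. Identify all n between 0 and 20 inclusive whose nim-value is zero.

n :  0  1  2  3  4  5  6  7  8  9 10 11 12 13 14 15 16 17 18 19 20
G :  0  0  0  1  1  1  0  2  2  1  3  3  0  2  4  1  0  0  0  1  1
P-positions are exactly the n with G(n) = 0.

0, 1, 2, 6, 12, 16, 17, 18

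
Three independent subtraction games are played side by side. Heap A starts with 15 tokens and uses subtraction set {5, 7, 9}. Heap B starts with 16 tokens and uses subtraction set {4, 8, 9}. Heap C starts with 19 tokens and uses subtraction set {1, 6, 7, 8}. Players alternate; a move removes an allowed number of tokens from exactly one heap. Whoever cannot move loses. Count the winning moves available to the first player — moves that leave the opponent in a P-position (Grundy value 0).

Heap A, S = {5, 7, 9}:
n :  0  1  2  3  4  5  6  7  8  9 10 11 12 13 14 15
G :  0  0  0  0  0  1  1  1  1  1  2  2  2  2  0  0
G_A(15) = 0.
Heap B, S = {4, 8, 9}:
G(0) = 0
G(1) = mex{} = 0
G(2) = mex{} = 0
G(3) = mex{} = 0
G(4) = mex{0} = 1
G(5) = mex{0} = 1
G(6) = mex{0} = 1
G(7) = mex{0} = 1
G(8) = mex{1,0} = 2
G(9) = mex{1,0,0} = 2
G(10) = mex{1,0,0} = 2
G(11) = mex{1,0,0} = 2
G(12) = mex{2,1,0} = 3
G(13) = mex{2,1,1} = 0
G(14) = mex{2,1,1} = 0
G(15) = mex{2,1,1} = 0
G(16) = mex{3,2,1} = 0
G_B(16) = 0.
Heap C, S = {1, 6, 7, 8}:
n :  0  1  2  3  4  5  6  7  8  9 10 11 12 13 14 15 16 17 18 19
G :  0  1  0  1  0  1  2  3  2  3  2  3  4  0  1  0  1  0  1  2
G_C(19) = 2.
Combined Grundy value = 0 ⊕ 0 ⊕ 2 = 2.
A winning move leaves total XOR = 0, i.e. changes one component's Grundy value g to g ⊕ X where X is the current total.
Heap A: need g' = 0⊕2 = 2. Options: 15−5→G=2, 15−7→G=1, 15−9→G=1. Hits: 1.
Heap B: need g' = 0⊕2 = 2. Options: 16−4→G=3, 16−8→G=2, 16−9→G=1. Hits: 1.
Heap C: need g' = 2⊕2 = 0. Options: 19−1→G=1, 19−6→G=0, 19−7→G=4, 19−8→G=3. Hits: 1.

3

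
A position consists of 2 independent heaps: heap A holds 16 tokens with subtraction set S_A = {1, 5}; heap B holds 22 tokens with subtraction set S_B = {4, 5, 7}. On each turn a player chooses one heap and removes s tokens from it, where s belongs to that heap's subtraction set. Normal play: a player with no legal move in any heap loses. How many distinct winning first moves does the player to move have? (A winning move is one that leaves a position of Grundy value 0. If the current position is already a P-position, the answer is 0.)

0

Heap A, S = {1, 5}:
n :  0  1  2  3  4  5  6  7  8  9 10 11 12 13 14 15 16
G :  0  1  0  1  0  1  0  1  0  1  0  1  0  1  0  1  0
G_A(16) = 0.
Heap B, S = {4, 5, 7}:
G(0) = 0
G(1) = mex{} = 0
G(2) = mex{} = 0
G(3) = mex{} = 0
G(4) = mex{0} = 1
G(5) = mex{0,0} = 1
G(6) = mex{0,0} = 1
G(7) = mex{0,0,0} = 1
G(8) = mex{1,0,0} = 2
G(9) = mex{1,1,0} = 2
G(10) = mex{1,1,0} = 2
G(11) = mex{1,1,1} = 0
G(12) = mex{2,1,1} = 0
G(13) = mex{2,2,1} = 0
G(14) = mex{2,2,1} = 0
G(15) = mex{0,2,2} = 1
G(16) = mex{0,0,2} = 1
G(17) = mex{0,0,2} = 1
G(18) = mex{0,0,0} = 1
G(19) = mex{1,0,0} = 2
G(20) = mex{1,1,0} = 2
G(21) = mex{1,1,0} = 2
G(22) = mex{1,1,1} = 0
G_B(22) = 0.
Combined Grundy value = 0 ⊕ 0 = 0.
A winning move leaves total XOR = 0, i.e. changes one component's Grundy value g to g ⊕ X where X is the current total.
Heap A: target g' = 0⊕0 = 0, but every legal move changes the Grundy value (mex property), so 0 moves.
Heap B: target g' = 0⊕0 = 0, but every legal move changes the Grundy value (mex property), so 0 moves.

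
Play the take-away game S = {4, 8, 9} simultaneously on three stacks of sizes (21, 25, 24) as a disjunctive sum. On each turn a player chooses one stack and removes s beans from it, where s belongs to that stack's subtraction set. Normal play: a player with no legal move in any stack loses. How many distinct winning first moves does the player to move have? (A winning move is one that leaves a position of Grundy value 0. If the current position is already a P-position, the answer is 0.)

3

All stacks use S = {4, 8, 9}:
G(0) = 0
G(1) = mex{} = 0
G(2) = mex{} = 0
G(3) = mex{} = 0
G(4) = mex{0} = 1
G(5) = mex{0} = 1
G(6) = mex{0} = 1
G(7) = mex{0} = 1
G(8) = mex{1,0} = 2
G(9) = mex{1,0,0} = 2
G(10) = mex{1,0,0} = 2
G(11) = mex{1,0,0} = 2
G(12) = mex{2,1,0} = 3
G(13) = mex{2,1,1} = 0
G(14) = mex{2,1,1} = 0
G(15) = mex{2,1,1} = 0
G(16) = mex{3,2,1} = 0
G(17) = mex{0,2,2} = 1
G(18) = mex{0,2,2} = 1
G(19) = mex{0,2,2} = 1
G(20) = mex{0,3,2} = 1
G(21) = mex{1,0,3} = 2
G(22) = mex{1,0,0} = 2
G(23) = mex{1,0,0} = 2
G(24) = mex{1,0,0} = 2
G(25) = mex{2,1,0} = 3
Stack A: G(21) = 2.
Stack B: G(25) = 3.
Stack C: G(24) = 2.
Combined Grundy value = 2 ⊕ 3 ⊕ 2 = 3.
A winning move leaves total XOR = 0, i.e. changes one component's Grundy value g to g ⊕ X where X is the current total.
Stack A: need g' = 2⊕3 = 1. Options: 21−4→G=1, 21−8→G=0, 21−9→G=3. Hits: 1.
Stack B: need g' = 3⊕3 = 0. Options: 25−4→G=2, 25−8→G=1, 25−9→G=0. Hits: 1.
Stack C: need g' = 2⊕3 = 1. Options: 24−4→G=1, 24−8→G=0, 24−9→G=0. Hits: 1.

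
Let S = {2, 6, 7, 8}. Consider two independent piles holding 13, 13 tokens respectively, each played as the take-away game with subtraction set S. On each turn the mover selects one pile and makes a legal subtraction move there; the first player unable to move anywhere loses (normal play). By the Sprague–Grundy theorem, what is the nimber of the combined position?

All piles use S = {2, 6, 7, 8}:
n :  0  1  2  3  4  5  6  7  8  9 10 11 12 13
G :  0  0  1  1  0  0  1  1  2  2  3  3  2  2
Pile A: G(13) = 2.
Pile B: G(13) = 2.
Combined Grundy value = 2 ⊕ 2 = 0.

0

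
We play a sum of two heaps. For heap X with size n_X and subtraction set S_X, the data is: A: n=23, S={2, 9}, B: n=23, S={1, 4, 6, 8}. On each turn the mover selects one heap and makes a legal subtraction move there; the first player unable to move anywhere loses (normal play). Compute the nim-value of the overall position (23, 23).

Heap A, S = {2, 9}:
n :  0  1  2  3  4  5  6  7  8  9 10 11 12 13 14 15 16 17 18 19 20 21 22 23
G :  0  0  1  1  0  0  1  1  0  2  1  0  0  1  1  0  0  1  1  0  2  1  0  0
G_A(23) = 0.
Heap B, S = {1, 4, 6, 8}:
G(0) = 0
G(1) = mex{0} = 1
G(2) = mex{1} = 0
G(3) = mex{0} = 1
G(4) = mex{1,0} = 2
G(5) = mex{2,1} = 0
G(6) = mex{0,0,0} = 1
G(7) = mex{1,1,1} = 0
G(8) = mex{0,2,0,0} = 1
G(9) = mex{1,0,1,1} = 2
G(10) = mex{2,1,2,0} = 3
G(11) = mex{3,0,0,1} = 2
G(12) = mex{2,1,1,2} = 0
G(13) = mex{0,2,0,0} = 1
G(14) = mex{1,3,1,1} = 0
G(15) = mex{0,2,2,0} = 1
G(16) = mex{1,0,3,1} = 2
G(17) = mex{2,1,2,2} = 0
G(18) = mex{0,0,0,3} = 1
G(19) = mex{1,1,1,2} = 0
G(20) = mex{0,2,0,0} = 1
G(21) = mex{1,0,1,1} = 2
G(22) = mex{2,1,2,0} = 3
G(23) = mex{3,0,0,1} = 2
G_B(23) = 2.
Combined Grundy value = 0 ⊕ 2 = 2.

2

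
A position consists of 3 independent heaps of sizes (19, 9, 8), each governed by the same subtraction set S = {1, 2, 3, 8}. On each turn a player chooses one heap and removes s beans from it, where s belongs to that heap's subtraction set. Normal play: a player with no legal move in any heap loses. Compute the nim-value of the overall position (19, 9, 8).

All heaps use S = {1, 2, 3, 8}:
G(0) = 0
G(1) = mex{0} = 1
G(2) = mex{1,0} = 2
G(3) = mex{2,1,0} = 3
G(4) = mex{3,2,1} = 0
G(5) = mex{0,3,2} = 1
G(6) = mex{1,0,3} = 2
G(7) = mex{2,1,0} = 3
G(8) = mex{3,2,1,0} = 4
G(9) = mex{4,3,2,1} = 0
G(10) = mex{0,4,3,2} = 1
G(11) = mex{1,0,4,3} = 2
G(12) = mex{2,1,0,0} = 3
G(13) = mex{3,2,1,1} = 0
G(14) = mex{0,3,2,2} = 1
G(15) = mex{1,0,3,3} = 2
G(16) = mex{2,1,0,4} = 3
G(17) = mex{3,2,1,0} = 4
G(18) = mex{4,3,2,1} = 0
G(19) = mex{0,4,3,2} = 1
Heap A: G(19) = 1.
Heap B: G(9) = 0.
Heap C: G(8) = 4.
Combined Grundy value = 1 ⊕ 0 ⊕ 4 = 5.

5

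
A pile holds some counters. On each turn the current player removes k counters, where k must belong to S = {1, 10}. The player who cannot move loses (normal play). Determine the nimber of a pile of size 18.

n :  0  1  2  3  4  5  6  7  8  9 10 11 12 13 14 15 16 17 18
G :  0  1  0  1  0  1  0  1  0  1  2  0  1  0  1  0  1  0  1

1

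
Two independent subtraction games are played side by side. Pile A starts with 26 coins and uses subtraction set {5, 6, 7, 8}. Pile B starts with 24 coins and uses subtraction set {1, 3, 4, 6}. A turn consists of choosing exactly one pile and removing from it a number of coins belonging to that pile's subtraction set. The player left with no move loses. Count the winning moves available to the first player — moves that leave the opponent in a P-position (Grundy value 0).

Pile A, S = {5, 6, 7, 8}:
G(0) = 0
G(1) = mex{} = 0
G(2) = mex{} = 0
G(3) = mex{} = 0
G(4) = mex{} = 0
G(5) = mex{0} = 1
G(6) = mex{0,0} = 1
G(7) = mex{0,0,0} = 1
G(8) = mex{0,0,0,0} = 1
G(9) = mex{0,0,0,0} = 1
G(10) = mex{1,0,0,0} = 2
G(11) = mex{1,1,0,0} = 2
G(12) = mex{1,1,1,0} = 2
G(13) = mex{1,1,1,1} = 0
G(14) = mex{1,1,1,1} = 0
G(15) = mex{2,1,1,1} = 0
G(16) = mex{2,2,1,1} = 0
G(17) = mex{2,2,2,1} = 0
G(18) = mex{0,2,2,2} = 1
G(19) = mex{0,0,2,2} = 1
G(20) = mex{0,0,0,2} = 1
G(21) = mex{0,0,0,0} = 1
G(22) = mex{0,0,0,0} = 1
G(23) = mex{1,0,0,0} = 2
G(24) = mex{1,1,0,0} = 2
G(25) = mex{1,1,1,0} = 2
G(26) = mex{1,1,1,1} = 0
G_A(26) = 0.
Pile B, S = {1, 3, 4, 6}:
n :  0  1  2  3  4  5  6  7  8  9 10 11 12 13 14 15 16 17 18 19 20 21 22 23 24
G :  0  1  0  1  2  3  2  0  1  0  1  2  3  2  0  1  0  1  2  3  2  0  1  0  1
G_B(24) = 1.
Combined Grundy value = 0 ⊕ 1 = 1.
A winning move leaves total XOR = 0, i.e. changes one component's Grundy value g to g ⊕ X where X is the current total.
Pile A: need g' = 0⊕1 = 1. Options: 26−5→G=1, 26−6→G=1, 26−7→G=1, 26−8→G=1. Hits: 4.
Pile B: need g' = 1⊕1 = 0. Options: 24−1→G=0, 24−3→G=0, 24−4→G=2, 24−6→G=2. Hits: 2.

6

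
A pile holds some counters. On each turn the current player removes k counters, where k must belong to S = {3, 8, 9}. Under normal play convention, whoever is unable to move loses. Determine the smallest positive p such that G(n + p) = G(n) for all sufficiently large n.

G(0) = 0
G(1) = mex{} = 0
G(2) = mex{} = 0
G(3) = mex{0} = 1
G(4) = mex{0} = 1
G(5) = mex{0} = 1
G(6) = mex{1} = 0
G(7) = mex{1} = 0
G(8) = mex{1,0} = 2
G(9) = mex{0,0,0} = 1
G(10) = mex{0,0,0} = 1
G(11) = mex{2,1,0} = 3
G(12) = mex{1,1,1} = 0
G(13) = mex{1,1,1} = 0
G(14) = mex{3,0,1} = 2
G(15) = mex{0,0,0} = 1
G(16) = mex{0,2,0} = 1
G(17) = mex{2,1,2} = 0
G(18) = mex{1,1,1} = 0
G(19) = mex{1,3,1} = 0
G(20) = mex{0,0,3} = 1
G(21) = mex{0,0,0} = 1
G(22) = mex{0,2,0} = 1
G(23) = mex{1,1,2} = 0
G(24) = mex{1,1,1} = 0
G(25) = mex{1,0,1} = 2
G(26) = mex{0,0,0} = 1
G(27) = mex{0,0,0} = 1
G(28) = mex{2,1,0} = 3
G(29) = mex{1,1,1} = 0
G(30) = mex{1,1,1} = 0
G(31) = mex{3,0,1} = 2
G(32) = mex{0,0,0} = 1
G(33) = mex{0,2,0} = 1
G(34) = mex{2,1,2} = 0
G(35) = mex{1,1,1} = 0
G(n+17) = G(n) holds for n = 0,…,8 (a full window of length max(S) = 9), so the sequence is purely periodic with period 17.

17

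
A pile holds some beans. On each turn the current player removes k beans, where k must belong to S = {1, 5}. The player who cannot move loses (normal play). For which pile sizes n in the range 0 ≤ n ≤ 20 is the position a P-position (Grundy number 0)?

0, 2, 4, 6, 8, 10, 12, 14, 16, 18, 20

n :  0  1  2  3  4  5  6  7  8  9 10 11 12 13 14 15 16 17 18 19 20
G :  0  1  0  1  0  1  0  1  0  1  0  1  0  1  0  1  0  1  0  1  0
P-positions are exactly the n with G(n) = 0.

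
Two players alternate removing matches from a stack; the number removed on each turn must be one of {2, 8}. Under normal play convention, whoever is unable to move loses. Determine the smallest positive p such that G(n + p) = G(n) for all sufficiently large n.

10

n :  0  1  2  3  4  5  6  7  8  9 10 11 12 13 14 15 16 17 18 19 20 21
G :  0  0  1  1  0  0  1  1  2  2  0  0  1  1  0  0  1  1  2  2  0  0
G(n+10) = G(n) holds for n = 0,…,7 (a full window of length max(S) = 8), so the sequence is purely periodic with period 10.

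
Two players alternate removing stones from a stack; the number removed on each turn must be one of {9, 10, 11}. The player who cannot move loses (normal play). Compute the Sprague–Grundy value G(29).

n :  0  1  2  3  4  5  6  7  8  9 10 11 12 13 14 15 16 17 18 19 20 21 22 23 24 25 26 27 28 29
G :  0  0  0  0  0  0  0  0  0  1  1  1  1  1  1  1  1  1  2  2  0  0  0  0  0  0  0  0  0  1

1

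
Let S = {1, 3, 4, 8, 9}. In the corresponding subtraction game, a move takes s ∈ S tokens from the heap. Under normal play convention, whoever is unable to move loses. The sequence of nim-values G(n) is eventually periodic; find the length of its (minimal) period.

G(0) = 0
G(1) = mex{0} = 1
G(2) = mex{1} = 0
G(3) = mex{0,0} = 1
G(4) = mex{1,1,0} = 2
G(5) = mex{2,0,1} = 3
G(6) = mex{3,1,0} = 2
G(7) = mex{2,2,1} = 0
G(8) = mex{0,3,2,0} = 1
G(9) = mex{1,2,3,1,0} = 4
G(10) = mex{4,0,2,0,1} = 3
G(11) = mex{3,1,0,1,0} = 2
G(12) = mex{2,4,1,2,1} = 0
G(13) = mex{0,3,4,3,2} = 1
G(14) = mex{1,2,3,2,3} = 0
G(15) = mex{0,0,2,0,2} = 1
G(16) = mex{1,1,0,1,0} = 2
G(17) = mex{2,0,1,4,1} = 3
G(18) = mex{3,1,0,3,4} = 2
G(19) = mex{2,2,1,2,3} = 0
G(20) = mex{0,3,2,0,2} = 1
G(21) = mex{1,2,3,1,0} = 4
G(22) = mex{4,0,2,0,1} = 3
G(23) = mex{3,1,0,1,0} = 2
G(24) = mex{2,4,1,2,1} = 0
G(25) = mex{0,3,4,3,2} = 1
G(n+12) = G(n) holds for n = 0,…,8 (a full window of length max(S) = 9), so the sequence is purely periodic with period 12.

12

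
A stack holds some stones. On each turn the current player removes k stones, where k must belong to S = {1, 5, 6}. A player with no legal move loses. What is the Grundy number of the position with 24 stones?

0

n :  0  1  2  3  4  5  6  7  8  9 10 11 12 13 14 15 16 17 18 19 20 21 22 23 24
G :  0  1  0  1  0  1  2  3  2  3  2  0  1  0  1  0  1  2  3  2  3  2  0  1  0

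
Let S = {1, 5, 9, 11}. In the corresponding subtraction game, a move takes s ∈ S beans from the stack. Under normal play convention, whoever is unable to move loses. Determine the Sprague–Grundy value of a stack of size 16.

0

G(0) = 0
G(1) = mex{0} = 1
G(2) = mex{1} = 0
G(3) = mex{0} = 1
G(4) = mex{1} = 0
G(5) = mex{0,0} = 1
G(6) = mex{1,1} = 0
G(7) = mex{0,0} = 1
G(8) = mex{1,1} = 0
G(9) = mex{0,0,0} = 1
G(10) = mex{1,1,1} = 0
G(11) = mex{0,0,0,0} = 1
G(12) = mex{1,1,1,1} = 0
G(13) = mex{0,0,0,0} = 1
G(14) = mex{1,1,1,1} = 0
G(15) = mex{0,0,0,0} = 1
G(16) = mex{1,1,1,1} = 0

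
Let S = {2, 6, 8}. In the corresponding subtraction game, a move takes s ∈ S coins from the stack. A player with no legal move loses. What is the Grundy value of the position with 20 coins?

1

G(0) = 0
G(1) = mex{} = 0
G(2) = mex{0} = 1
G(3) = mex{0} = 1
G(4) = mex{1} = 0
G(5) = mex{1} = 0
G(6) = mex{0,0} = 1
G(7) = mex{0,0} = 1
G(8) = mex{1,1,0} = 2
G(9) = mex{1,1,0} = 2
G(10) = mex{2,0,1} = 3
G(11) = mex{2,0,1} = 3
G(12) = mex{3,1,0} = 2
G(13) = mex{3,1,0} = 2
G(14) = mex{2,2,1} = 0
G(15) = mex{2,2,1} = 0
G(16) = mex{0,3,2} = 1
G(17) = mex{0,3,2} = 1
G(18) = mex{1,2,3} = 0
G(19) = mex{1,2,3} = 0
G(20) = mex{0,0,2} = 1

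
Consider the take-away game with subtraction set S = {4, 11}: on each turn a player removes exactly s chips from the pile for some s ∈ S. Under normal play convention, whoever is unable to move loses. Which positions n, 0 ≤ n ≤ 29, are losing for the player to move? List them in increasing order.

n :  0  1  2  3  4  5  6  7  8  9 10 11 12 13 14 15 16 17 18 19 20 21 22 23 24 25 26 27 28 29
G :  0  0  0  0  1  1  1  1  0  0  0  2  1  1  1  0  0  0  0  1  1  1  1  0  0  0  2  1  1  1
P-positions are exactly the n with G(n) = 0.

0, 1, 2, 3, 8, 9, 10, 15, 16, 17, 18, 23, 24, 25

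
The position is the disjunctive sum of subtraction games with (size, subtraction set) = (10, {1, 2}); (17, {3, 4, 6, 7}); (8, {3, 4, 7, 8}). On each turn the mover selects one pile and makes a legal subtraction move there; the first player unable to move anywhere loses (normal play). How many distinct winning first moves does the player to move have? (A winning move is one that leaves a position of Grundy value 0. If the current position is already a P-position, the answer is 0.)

Pile A, S = {1, 2}:
n :  0  1  2  3  4  5  6  7  8  9 10
G :  0  1  2  0  1  2  0  1  2  0  1
G_A(10) = 1.
Pile B, S = {3, 4, 6, 7}:
G(0) = 0
G(1) = mex{} = 0
G(2) = mex{} = 0
G(3) = mex{0} = 1
G(4) = mex{0,0} = 1
G(5) = mex{0,0} = 1
G(6) = mex{1,0,0} = 2
G(7) = mex{1,1,0,0} = 2
G(8) = mex{1,1,0,0} = 2
G(9) = mex{2,1,1,0} = 3
G(10) = mex{2,2,1,1} = 0
G(11) = mex{2,2,1,1} = 0
G(12) = mex{3,2,2,1} = 0
G(13) = mex{0,3,2,2} = 1
G(14) = mex{0,0,2,2} = 1
G(15) = mex{0,0,3,2} = 1
G(16) = mex{1,0,0,3} = 2
G(17) = mex{1,1,0,0} = 2
G_B(17) = 2.
Pile C, S = {3, 4, 7, 8}:
G(0) = 0
G(1) = mex{} = 0
G(2) = mex{} = 0
G(3) = mex{0} = 1
G(4) = mex{0,0} = 1
G(5) = mex{0,0} = 1
G(6) = mex{1,0} = 2
G(7) = mex{1,1,0} = 2
G(8) = mex{1,1,0,0} = 2
G_C(8) = 2.
Combined Grundy value = 1 ⊕ 2 ⊕ 2 = 1.
A winning move leaves total XOR = 0, i.e. changes one component's Grundy value g to g ⊕ X where X is the current total.
Pile A: need g' = 1⊕1 = 0. Options: 10−1→G=0, 10−2→G=2. Hits: 1.
Pile B: need g' = 2⊕1 = 3. Options: 17−3→G=1, 17−4→G=1, 17−6→G=0, 17−7→G=0. Hits: 0.
Pile C: need g' = 2⊕1 = 3. Options: 8−3→G=1, 8−4→G=1, 8−7→G=0, 8−8→G=0. Hits: 0.

1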